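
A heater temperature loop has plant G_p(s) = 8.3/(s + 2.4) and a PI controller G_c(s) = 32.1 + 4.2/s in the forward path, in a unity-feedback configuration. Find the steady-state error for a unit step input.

The open loop G_c(s)G_p(s) has a pole at the origin (type 1), so the static position error constant is infinite and e_ss = 1/(1+∞) = 0.

0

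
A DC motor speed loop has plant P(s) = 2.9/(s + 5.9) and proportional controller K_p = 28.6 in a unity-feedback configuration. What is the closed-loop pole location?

Closed-loop transfer function: T(s) = K_p·P(s)/(1 + K_p·P(s)) = 82.94/(s + 5.9 + 82.94) = 82.94/(s + 88.84).
The closed-loop pole is at s = −88.84.

s = -88.84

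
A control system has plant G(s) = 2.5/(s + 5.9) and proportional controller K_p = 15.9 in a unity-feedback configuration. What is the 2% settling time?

Closed-loop transfer function: T(s) = K_p·G(s)/(1 + K_p·G(s)) = 39.75/(s + 5.9 + 39.75) = 39.75/(s + 45.65).
Time constant τ = 1/45.65 = 0.02191 s, so the 2% settling time is about 4τ = 0.0876 s.

T_s ≈ 0.0876 s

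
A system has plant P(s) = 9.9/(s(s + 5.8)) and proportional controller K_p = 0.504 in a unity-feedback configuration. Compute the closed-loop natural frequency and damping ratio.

ω_n = 2.23 rad/s, ζ = 1.3

1 + K_p·P(s) = 0 gives s² + 5.8s + 4.99 = 0.
Matching s² + 2ζω_n s + ω_n²: ω_n = √4.99 = 2.234 rad/s and 2ζω_n = 5.8, so ζ = 5.8/(2·2.234) = 1.3.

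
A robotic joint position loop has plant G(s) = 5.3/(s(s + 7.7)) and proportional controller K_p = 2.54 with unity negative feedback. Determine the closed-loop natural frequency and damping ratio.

With unity feedback the closed-loop characteristic equation is s² + 7.7s + 2.54·5.3 = s² + 7.7s + 13.46 = 0.
Matching s² + 2ζω_n s + ω_n²: ω_n = √13.46 = 3.669 rad/s and 2ζω_n = 7.7, so ζ = 7.7/(2·3.669) = 1.05.

ω_n = 3.67 rad/s, ζ = 1.05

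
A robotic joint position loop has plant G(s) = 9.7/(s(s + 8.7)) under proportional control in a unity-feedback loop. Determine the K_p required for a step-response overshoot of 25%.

K_p = 12

From %OS = 100·exp(−πζ/√(1−ζ²)) = 25%, ζ = −ln(0.25)/√(π²+ln²(0.25)) = 0.4037.
Characteristic equation s² + 8.7s + 9.7K_p = 0 gives ζ = 8.7/(2√(9.7K_p)).
Setting ζ = 0.4037: √(9.7K_p) = 8.7/(2·0.4037) = 10.77, so K_p = 116.1/9.7 = 12.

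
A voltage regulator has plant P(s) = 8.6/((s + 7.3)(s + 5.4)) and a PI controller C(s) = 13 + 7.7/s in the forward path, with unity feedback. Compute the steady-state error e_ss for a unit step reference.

0

The open loop C(s)P(s) has a pole at the origin (type 1), so the static position error constant is infinite and e_ss = 1/(1+∞) = 0.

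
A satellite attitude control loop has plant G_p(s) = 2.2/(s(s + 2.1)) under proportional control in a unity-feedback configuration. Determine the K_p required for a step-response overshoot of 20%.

From %OS = 100·exp(−πζ/√(1−ζ²)) = 20%, ζ = −ln(0.2)/√(π²+ln²(0.2)) = 0.4559.
Characteristic equation s² + 2.1s + 2.2K_p = 0 gives ζ = 2.1/(2√(2.2K_p)).
Setting ζ = 0.4559: √(2.2K_p) = 2.1/(2·0.4559) = 2.303, so K_p = 5.303/2.2 = 2.41.

K_p = 2.41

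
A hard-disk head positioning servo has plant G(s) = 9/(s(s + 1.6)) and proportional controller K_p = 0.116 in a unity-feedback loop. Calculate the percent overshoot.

1.92%

From 1 + K_pG(s) = 0: s² + 1.6s + 1.044 = 0 ⇒ ω_n = 1.022, ζ = 0.783.
%OS = 100·exp(−πζ/√(1−ζ²)) = 100·exp(−π·0.783/√0.387) = 1.92%.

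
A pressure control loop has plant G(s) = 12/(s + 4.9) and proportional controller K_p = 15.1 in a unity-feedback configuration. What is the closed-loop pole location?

Closed-loop transfer function: T(s) = K_p·G(s)/(1 + K_p·G(s)) = 181.2/(s + 4.9 + 181.2) = 181.2/(s + 186.1).
The closed-loop pole is at s = −186.1.

s = -186.1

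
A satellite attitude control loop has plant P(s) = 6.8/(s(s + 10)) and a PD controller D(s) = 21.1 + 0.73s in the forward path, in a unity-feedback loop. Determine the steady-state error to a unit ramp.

The loop has one pole at the origin (type 1). Velocity error constant K_v = lim_{s→0} s·D(s)P(s) = 21.1·6.8/10 = 14.35.
Steady-state error to a unit ramp: e_ss = 1/K_v = 0.0697.

0.0697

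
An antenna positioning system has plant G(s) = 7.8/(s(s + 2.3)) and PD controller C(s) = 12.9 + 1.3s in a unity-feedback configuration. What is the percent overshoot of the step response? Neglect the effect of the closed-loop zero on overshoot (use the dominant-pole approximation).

Forward path: (12.9 + 1.3s)·7.8/(s(s+2.3)). The closed-loop characteristic equation is s² + (2.3 + 7.8·1.3)s + 7.8·12.9 = 0.
That is s² + 12.44s + 100.6 = 0, so ω_n = 10.03 rad/s and ζ = 12.44/(2·10.03) = 0.6201.
%OS = 100·exp(−πζ/√(1−ζ²)) = 8.35%.

8.35%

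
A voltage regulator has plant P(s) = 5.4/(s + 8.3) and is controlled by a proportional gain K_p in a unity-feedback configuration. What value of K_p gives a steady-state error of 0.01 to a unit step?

K_p = 152

Steady-state error for a unit step on this type-0 loop is 1/(1 + K_p·P(0)).
P(0) = 0.6506. Require 1/(1 + K_p·0.6506) = 0.01, so 1 + 0.6506·K_p = 100.
K_p = (100 − 1)/0.6506 = 152.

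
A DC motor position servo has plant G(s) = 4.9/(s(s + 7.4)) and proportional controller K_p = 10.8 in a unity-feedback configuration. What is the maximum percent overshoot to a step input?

15.6%

Closed-loop characteristic equation: s² + 7.4s + 52.92 = 0, so ω_n = 7.275 rad/s and ζ = 7.4/(2·7.275) = 0.5086.
%OS = 100·exp(−πζ/√(1−ζ²)) = 100·exp(−π·0.5086/√0.7413) = 15.6%.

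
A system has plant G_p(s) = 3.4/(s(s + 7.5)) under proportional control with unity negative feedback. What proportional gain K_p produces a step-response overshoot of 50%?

K_p = 89.1

From %OS = 100·exp(−πζ/√(1−ζ²)) = 50%, ζ = −ln(0.5)/√(π²+ln²(0.5)) = 0.2155.
Characteristic equation s² + 7.5s + 3.4K_p = 0 gives ζ = 7.5/(2√(3.4K_p)).
Setting ζ = 0.2155: √(3.4K_p) = 7.5/(2·0.2155) = 17.41, so K_p = 302.9/3.4 = 89.1.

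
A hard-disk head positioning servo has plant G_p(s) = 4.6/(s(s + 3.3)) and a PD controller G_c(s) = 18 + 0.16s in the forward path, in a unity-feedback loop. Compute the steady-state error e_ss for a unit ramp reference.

The loop has one pole at the origin (type 1). Velocity error constant K_v = lim_{s→0} s·G_c(s)G_p(s) = 18·4.6/3.3 = 25.09.
Steady-state error to a unit ramp: e_ss = 1/K_v = 0.0399.

0.0399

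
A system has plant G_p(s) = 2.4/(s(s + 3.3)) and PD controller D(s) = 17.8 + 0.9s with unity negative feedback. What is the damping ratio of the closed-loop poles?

Forward path: (17.8 + 0.9s)·2.4/(s(s+3.3)). The closed-loop characteristic equation is s² + (3.3 + 2.4·0.9)s + 2.4·17.8 = 0.
That is s² + 5.46s + 42.72 = 0, so ω_n = 6.536 rad/s and ζ = 5.46/(2·6.536) = 0.4177.

ζ = 0.418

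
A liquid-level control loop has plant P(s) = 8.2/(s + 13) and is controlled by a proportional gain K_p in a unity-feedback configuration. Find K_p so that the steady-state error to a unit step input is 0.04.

K_p = 38

Steady-state error for a unit step on this type-0 loop is 1/(1 + K_p·P(0)).
P(0) = 0.6308. Require 1/(1 + K_p·0.6308) = 0.04, so 1 + 0.6308·K_p = 25.
K_p = (25 − 1)/0.6308 = 38.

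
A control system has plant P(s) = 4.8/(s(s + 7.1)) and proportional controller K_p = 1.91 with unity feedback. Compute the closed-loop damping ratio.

ζ = 1.17

With unity feedback the closed-loop characteristic equation is s² + 7.1s + 1.91·4.8 = s² + 7.1s + 9.168 = 0.
Matching s² + 2ζω_n s + ω_n²: ω_n = √9.168 = 3.028 rad/s and 2ζω_n = 7.1, so ζ = 7.1/(2·3.028) = 1.17.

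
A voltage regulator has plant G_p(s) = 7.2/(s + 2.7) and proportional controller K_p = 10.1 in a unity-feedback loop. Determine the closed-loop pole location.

s = -75.42

Closed-loop transfer function: T(s) = K_p·G_p(s)/(1 + K_p·G_p(s)) = 72.72/(s + 2.7 + 72.72) = 72.72/(s + 75.42).
The closed-loop pole is at s = −75.42.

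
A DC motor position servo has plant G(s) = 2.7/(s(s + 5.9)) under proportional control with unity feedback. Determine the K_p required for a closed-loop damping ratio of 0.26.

K_p = 47.7

Closed-loop characteristic equation: s² + 5.9s + K_p·2.7 = 0.
So ω_n = √(2.7K_p) and 2ζω_n = 5.9, giving ζ = 5.9/(2√(2.7K_p)).
Setting ζ = 0.26: √(2.7K_p) = 5.9/(2·0.26) = 11.35, so K_p = 128.7/2.7 = 47.7.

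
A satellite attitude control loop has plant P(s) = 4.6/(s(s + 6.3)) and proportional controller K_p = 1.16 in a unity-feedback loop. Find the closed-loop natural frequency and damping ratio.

ω_n = 2.31 rad/s, ζ = 1.36

1 + K_p·P(s) = 0 gives s² + 6.3s + 5.336 = 0.
So ω_n² = 5.336 ⇒ ω_n = 2.31 rad/s, and ζ = 6.3/(2ω_n) = 1.36.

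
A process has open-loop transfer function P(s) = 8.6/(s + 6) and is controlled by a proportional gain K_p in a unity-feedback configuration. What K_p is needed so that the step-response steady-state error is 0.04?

K_p = 16.7

Steady-state error for a unit step on this type-0 loop is 1/(1 + K_p·P(0)).
P(0) = 1.433. Require 1/(1 + K_p·1.433) = 0.04, so 1 + 1.433·K_p = 25.
K_p = (25 − 1)/1.433 = 16.7.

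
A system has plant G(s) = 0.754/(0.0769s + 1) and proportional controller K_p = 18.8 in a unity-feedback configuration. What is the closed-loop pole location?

s = -197.3

Closed loop: T(s) = K_p·G/(1+K_p·G) = 14.18/(0.0769s + 1 + 14.18), with pole at s = −(1 + 14.18)/0.0769 = −197.3.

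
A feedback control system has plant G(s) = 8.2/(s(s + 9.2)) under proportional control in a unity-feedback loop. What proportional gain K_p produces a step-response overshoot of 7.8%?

K_p = 6.49

From %OS = 100·exp(−πζ/√(1−ζ²)) = 7.8%, ζ = −ln(0.078)/√(π²+ln²(0.078)) = 0.6304.
Characteristic equation s² + 9.2s + 8.2K_p = 0 gives ζ = 9.2/(2√(8.2K_p)).
Setting ζ = 0.6304: √(8.2K_p) = 9.2/(2·0.6304) = 7.297, so K_p = 53.25/8.2 = 6.49.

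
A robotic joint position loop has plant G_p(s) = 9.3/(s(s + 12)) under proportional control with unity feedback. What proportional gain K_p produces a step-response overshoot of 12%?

From %OS = 100·exp(−πζ/√(1−ζ²)) = 12%, ζ = −ln(0.12)/√(π²+ln²(0.12)) = 0.5594.
Characteristic equation s² + 12s + 9.3K_p = 0 gives ζ = 12/(2√(9.3K_p)).
Setting ζ = 0.5594: √(9.3K_p) = 12/(2·0.5594) = 10.73, so K_p = 115/9.3 = 12.4.

K_p = 12.4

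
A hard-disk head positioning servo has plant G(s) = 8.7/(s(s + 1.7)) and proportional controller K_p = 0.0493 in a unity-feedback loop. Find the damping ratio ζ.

ζ = 1.3

1 + K_p·G(s) = 0 gives s² + 1.7s + 0.4289 = 0.
So ω_n² = 0.4289 ⇒ ω_n = 0.6549 rad/s, and ζ = 1.7/(2ω_n) = 1.3.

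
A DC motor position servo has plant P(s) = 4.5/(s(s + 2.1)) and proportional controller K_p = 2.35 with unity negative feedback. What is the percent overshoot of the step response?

The closed-loop denominator s² + 2.1s + 10.58 gives ω_n = √10.58 = 3.252 and ζ = 2.1/(2ω_n) = 0.3229.
%OS = 100·exp(−πζ/√(1−ζ²)) = 100·exp(−π·0.3229/√0.8957) = 34.2%.

34.2%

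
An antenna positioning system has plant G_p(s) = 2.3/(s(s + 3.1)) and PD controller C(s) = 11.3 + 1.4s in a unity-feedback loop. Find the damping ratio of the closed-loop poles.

Forward path: (11.3 + 1.4s)·2.3/(s(s+3.1)). The closed-loop characteristic equation is s² + (3.1 + 2.3·1.4)s + 2.3·11.3 = 0.
That is s² + 6.32s + 25.99 = 0, so ω_n = 5.098 rad/s and ζ = 6.32/(2·5.098) = 0.6198.

ζ = 0.62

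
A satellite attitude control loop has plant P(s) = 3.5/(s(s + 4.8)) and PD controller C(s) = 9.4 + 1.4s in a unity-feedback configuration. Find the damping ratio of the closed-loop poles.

Forward path: (9.4 + 1.4s)·3.5/(s(s+4.8)). The closed-loop characteristic equation is s² + (4.8 + 3.5·1.4)s + 3.5·9.4 = 0.
That is s² + 9.7s + 32.9 = 0, so ω_n = 5.736 rad/s and ζ = 9.7/(2·5.736) = 0.8456.

ζ = 0.846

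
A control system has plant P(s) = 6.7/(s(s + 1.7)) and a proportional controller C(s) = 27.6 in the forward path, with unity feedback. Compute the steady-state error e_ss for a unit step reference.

0

The open loop C(s)P(s) has a pole at the origin (type 1), so the static position error constant is infinite and e_ss = 1/(1+∞) = 0.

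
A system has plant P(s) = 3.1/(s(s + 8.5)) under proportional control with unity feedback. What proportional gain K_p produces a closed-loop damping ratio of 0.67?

Closed-loop characteristic equation: s² + 8.5s + K_p·3.1 = 0.
So ω_n = √(3.1K_p) and 2ζω_n = 8.5, giving ζ = 8.5/(2√(3.1K_p)).
Setting ζ = 0.67: √(3.1K_p) = 8.5/(2·0.67) = 6.343, so K_p = 40.24/3.1 = 13.

K_p = 13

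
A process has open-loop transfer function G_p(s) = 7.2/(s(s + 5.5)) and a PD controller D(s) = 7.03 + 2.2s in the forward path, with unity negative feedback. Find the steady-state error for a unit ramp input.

0.109

The loop has one pole at the origin (type 1). Velocity error constant K_v = lim_{s→0} s·D(s)G_p(s) = 7.03·7.2/5.5 = 9.203.
Steady-state error to a unit ramp: e_ss = 1/K_v = 0.109.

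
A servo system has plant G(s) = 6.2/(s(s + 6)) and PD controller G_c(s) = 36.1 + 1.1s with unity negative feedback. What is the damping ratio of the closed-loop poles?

Forward path: (36.1 + 1.1s)·6.2/(s(s+6)). The closed-loop characteristic equation is s² + (6 + 6.2·1.1)s + 6.2·36.1 = 0.
That is s² + 12.82s + 223.8 = 0, so ω_n = 14.96 rad/s and ζ = 12.82/(2·14.96) = 0.4285.

ζ = 0.428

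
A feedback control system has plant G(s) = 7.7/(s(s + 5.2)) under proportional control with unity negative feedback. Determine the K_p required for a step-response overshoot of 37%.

K_p = 9.64

From %OS = 100·exp(−πζ/√(1−ζ²)) = 37%, ζ = −ln(0.37)/√(π²+ln²(0.37)) = 0.3017.
Characteristic equation s² + 5.2s + 7.7K_p = 0 gives ζ = 5.2/(2√(7.7K_p)).
Setting ζ = 0.3017: √(7.7K_p) = 5.2/(2·0.3017) = 8.617, so K_p = 74.25/7.7 = 9.64.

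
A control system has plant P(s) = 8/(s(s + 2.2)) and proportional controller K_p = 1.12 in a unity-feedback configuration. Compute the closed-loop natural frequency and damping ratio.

ω_n = 2.99 rad/s, ζ = 0.367

The closed-loop denominator is s(s+2.2) + 1.12·8 = s² + 2.2s + 8.96.
So ω_n² = 8.96 ⇒ ω_n = 2.993 rad/s, and ζ = 2.2/(2ω_n) = 0.367.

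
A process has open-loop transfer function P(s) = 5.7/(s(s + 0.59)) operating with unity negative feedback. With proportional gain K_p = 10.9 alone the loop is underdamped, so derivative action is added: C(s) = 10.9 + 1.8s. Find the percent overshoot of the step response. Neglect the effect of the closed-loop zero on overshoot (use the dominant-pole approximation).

Forward path: (10.9 + 1.8s)·5.7/(s(s+0.59)). The closed-loop characteristic equation is s² + (0.59 + 5.7·1.8)s + 5.7·10.9 = 0.
That is s² + 10.85s + 62.13 = 0, so ω_n = 7.882 rad/s and ζ = 10.85/(2·7.882) = 0.6883.
%OS = 100·exp(−πζ/√(1−ζ²)) = 5.08%.

5.08%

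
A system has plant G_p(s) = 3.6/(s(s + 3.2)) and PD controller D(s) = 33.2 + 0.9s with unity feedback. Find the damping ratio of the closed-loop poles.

Forward path: (33.2 + 0.9s)·3.6/(s(s+3.2)). The closed-loop characteristic equation is s² + (3.2 + 3.6·0.9)s + 3.6·33.2 = 0.
That is s² + 6.44s + 119.5 = 0, so ω_n = 10.93 rad/s and ζ = 6.44/(2·10.93) = 0.2945.

ζ = 0.295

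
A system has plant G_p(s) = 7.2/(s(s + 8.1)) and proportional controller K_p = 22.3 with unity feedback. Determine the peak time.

T_p = 0.262 s

Closed-loop characteristic equation: s² + 8.1s + 160.6 = 0, so ω_n = 12.67 rad/s and ζ = 8.1/(2·12.67) = 0.3196.
Damped frequency ω_d = ω_n√(1−ζ²) = 12.01 rad/s, so peak time T_p = π/ω_d = 0.262 s.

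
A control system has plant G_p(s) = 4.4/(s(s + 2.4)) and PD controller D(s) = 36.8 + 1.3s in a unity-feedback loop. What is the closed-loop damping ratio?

ζ = 0.319

Forward path: (36.8 + 1.3s)·4.4/(s(s+2.4)). The closed-loop characteristic equation is s² + (2.4 + 4.4·1.3)s + 4.4·36.8 = 0.
That is s² + 8.12s + 161.9 = 0, so ω_n = 12.72 rad/s and ζ = 8.12/(2·12.72) = 0.3191.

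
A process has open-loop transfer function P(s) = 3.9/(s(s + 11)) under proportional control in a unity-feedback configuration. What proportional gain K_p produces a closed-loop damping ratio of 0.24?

K_p = 135

Closed-loop characteristic equation: s² + 11s + K_p·3.9 = 0.
So ω_n = √(3.9K_p) and 2ζω_n = 11, giving ζ = 11/(2√(3.9K_p)).
Setting ζ = 0.24: √(3.9K_p) = 11/(2·0.24) = 22.92, so K_p = 525.2/3.9 = 135.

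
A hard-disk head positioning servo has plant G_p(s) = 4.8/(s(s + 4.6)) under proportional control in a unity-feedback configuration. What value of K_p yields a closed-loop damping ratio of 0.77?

Closed-loop characteristic equation: s² + 4.6s + K_p·4.8 = 0.
So ω_n = √(4.8K_p) and 2ζω_n = 4.6, giving ζ = 4.6/(2√(4.8K_p)).
Setting ζ = 0.77: √(4.8K_p) = 4.6/(2·0.77) = 2.987, so K_p = 8.922/4.8 = 1.86.

K_p = 1.86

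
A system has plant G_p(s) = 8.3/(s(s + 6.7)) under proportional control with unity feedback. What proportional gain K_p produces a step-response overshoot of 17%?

From %OS = 100·exp(−πζ/√(1−ζ²)) = 17%, ζ = −ln(0.17)/√(π²+ln²(0.17)) = 0.4913.
Characteristic equation s² + 6.7s + 8.3K_p = 0 gives ζ = 6.7/(2√(8.3K_p)).
Setting ζ = 0.4913: √(8.3K_p) = 6.7/(2·0.4913) = 6.819, so K_p = 46.5/8.3 = 5.6.

K_p = 5.6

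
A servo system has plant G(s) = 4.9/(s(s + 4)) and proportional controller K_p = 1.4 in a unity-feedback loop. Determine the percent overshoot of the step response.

2.43%

From 1 + K_pG(s) = 0: s² + 4s + 6.86 = 0 ⇒ ω_n = 2.619, ζ = 0.7636.
%OS = 100·exp(−πζ/√(1−ζ²)) = 100·exp(−π·0.7636/√0.4169) = 2.43%.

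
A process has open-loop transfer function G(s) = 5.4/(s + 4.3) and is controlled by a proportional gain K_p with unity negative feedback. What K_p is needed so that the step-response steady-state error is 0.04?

K_p = 19.1

The loop is type 0, so e_ss(step) = 1/(1 + K_pos) with K_pos = K_p·G(0).
G(0) = 1.256. Require 1/(1 + K_p·1.256) = 0.04, so 1 + 1.256·K_p = 25.
K_p = (25 − 1)/1.256 = 19.1.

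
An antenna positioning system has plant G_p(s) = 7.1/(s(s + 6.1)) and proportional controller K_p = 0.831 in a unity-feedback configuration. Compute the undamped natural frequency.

1 + K_p·G_p(s) = 0 gives s² + 6.1s + 5.9 = 0.
Matching s² + 2ζω_n s + ω_n²: ω_n = √5.9 = 2.429 rad/s and 2ζω_n = 6.1, so ζ = 6.1/(2·2.429) = 1.26.

ω_n = 2.43 rad/s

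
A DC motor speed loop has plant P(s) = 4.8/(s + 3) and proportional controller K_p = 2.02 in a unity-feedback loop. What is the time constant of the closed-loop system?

Closed-loop transfer function: T(s) = K_p·P(s)/(1 + K_p·P(s)) = 9.696/(s + 3 + 9.696) = 9.696/(s + 12.7).
Time constant τ = 1/12.7 = 0.0788 s.

τ = 0.0788 s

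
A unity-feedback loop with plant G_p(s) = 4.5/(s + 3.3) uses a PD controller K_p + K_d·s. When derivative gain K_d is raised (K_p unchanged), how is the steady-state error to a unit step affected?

unchanged

At s = 0 the derivative term contributes nothing: C(0) = K_p regardless of K_d, so K_pos = K_p·G_p(0) and e_ss are unchanged.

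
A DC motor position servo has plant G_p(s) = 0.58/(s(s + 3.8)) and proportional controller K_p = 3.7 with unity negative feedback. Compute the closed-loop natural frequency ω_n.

1 + K_p·G_p(s) = 0 gives s² + 3.8s + 2.146 = 0.
Matching s² + 2ζω_n s + ω_n²: ω_n = √2.146 = 1.465 rad/s and 2ζω_n = 3.8, so ζ = 3.8/(2·1.465) = 1.3.

ω_n = 1.46 rad/s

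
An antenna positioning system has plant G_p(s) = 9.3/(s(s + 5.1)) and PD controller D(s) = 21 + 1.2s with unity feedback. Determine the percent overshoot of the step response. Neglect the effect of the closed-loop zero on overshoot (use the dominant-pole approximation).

10.6%

Forward path: (21 + 1.2s)·9.3/(s(s+5.1)). The closed-loop characteristic equation is s² + (5.1 + 9.3·1.2)s + 9.3·21 = 0.
That is s² + 16.26s + 195.3 = 0, so ω_n = 13.97 rad/s and ζ = 16.26/(2·13.97) = 0.5818.
%OS = 100·exp(−πζ/√(1−ζ²)) = 10.6%.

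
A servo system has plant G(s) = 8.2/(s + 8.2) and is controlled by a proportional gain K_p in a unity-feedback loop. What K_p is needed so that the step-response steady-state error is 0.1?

Steady-state error for a unit step on this type-0 loop is 1/(1 + K_p·G(0)).
G(0) = 1. Require 1/(1 + K_p·1) = 0.1, so 1 + 1·K_p = 10.
K_p = (10 − 1)/1 = 9.

K_p = 9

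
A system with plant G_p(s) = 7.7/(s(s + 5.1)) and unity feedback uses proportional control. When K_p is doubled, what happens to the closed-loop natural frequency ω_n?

ω_n = √(7.7·K_p), which grows with K_p.

increase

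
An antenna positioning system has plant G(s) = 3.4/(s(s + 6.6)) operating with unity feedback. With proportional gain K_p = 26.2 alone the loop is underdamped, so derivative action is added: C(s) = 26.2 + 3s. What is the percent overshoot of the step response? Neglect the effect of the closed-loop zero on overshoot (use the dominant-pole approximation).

Forward path: (26.2 + 3s)·3.4/(s(s+6.6)). The closed-loop characteristic equation is s² + (6.6 + 3.4·3)s + 3.4·26.2 = 0.
That is s² + 16.8s + 89.08 = 0, so ω_n = 9.438 rad/s and ζ = 16.8/(2·9.438) = 0.89.
%OS = 100·exp(−πζ/√(1−ζ²)) = 0.217%.

0.217%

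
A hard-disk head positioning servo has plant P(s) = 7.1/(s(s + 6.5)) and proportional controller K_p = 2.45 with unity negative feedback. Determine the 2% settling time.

T_s ≈ 1.23 s

The closed-loop denominator s² + 6.5s + 17.39 gives ω_n = √17.39 = 4.171 and ζ = 6.5/(2ω_n) = 0.7792.
2% settling time T_s ≈ 4/(ζω_n) = 4/3.25 = 1.23 s.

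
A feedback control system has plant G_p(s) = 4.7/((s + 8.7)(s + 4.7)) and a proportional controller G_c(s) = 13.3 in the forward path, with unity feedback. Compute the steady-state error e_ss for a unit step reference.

0.395

The loop is type 0. Static position error constant K_pos = G_c(0)·G_p(0) = 13.3·0.1149 = 1.529.
Steady-state error to a unit step: e_ss = 1/(1+K_pos) = 1/2.529 = 0.395.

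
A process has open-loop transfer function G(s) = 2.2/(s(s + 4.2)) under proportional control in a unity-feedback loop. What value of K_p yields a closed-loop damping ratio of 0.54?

Closed-loop characteristic equation: s² + 4.2s + K_p·2.2 = 0.
So ω_n = √(2.2K_p) and 2ζω_n = 4.2, giving ζ = 4.2/(2√(2.2K_p)).
Setting ζ = 0.54: √(2.2K_p) = 4.2/(2·0.54) = 3.889, so K_p = 15.12/2.2 = 6.87.

K_p = 6.87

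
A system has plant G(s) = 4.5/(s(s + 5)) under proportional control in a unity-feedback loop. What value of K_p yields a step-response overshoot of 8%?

From %OS = 100·exp(−πζ/√(1−ζ²)) = 8%, ζ = −ln(0.08)/√(π²+ln²(0.08)) = 0.6266.
Characteristic equation s² + 5s + 4.5K_p = 0 gives ζ = 5/(2√(4.5K_p)).
Setting ζ = 0.6266: √(4.5K_p) = 5/(2·0.6266) = 3.99, so K_p = 15.92/4.5 = 3.54.

K_p = 3.54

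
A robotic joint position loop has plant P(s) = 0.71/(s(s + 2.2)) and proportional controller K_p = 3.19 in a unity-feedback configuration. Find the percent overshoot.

The closed-loop denominator s² + 2.2s + 2.265 gives ω_n = √2.265 = 1.505 and ζ = 2.2/(2ω_n) = 0.7309.
%OS = 100·exp(−πζ/√(1−ζ²)) = 100·exp(−π·0.7309/√0.4658) = 3.46%.

3.46%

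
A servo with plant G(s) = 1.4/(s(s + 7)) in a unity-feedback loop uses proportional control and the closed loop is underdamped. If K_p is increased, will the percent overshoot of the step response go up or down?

increase

ζ = 7/(2√(1.4K_p)) decreases as K_p grows; lower damping means more overshoot.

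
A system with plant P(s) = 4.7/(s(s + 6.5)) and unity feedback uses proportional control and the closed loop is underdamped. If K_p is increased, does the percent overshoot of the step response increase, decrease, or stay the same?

ζ = 6.5/(2√(4.7K_p)) decreases as K_p grows; lower damping means more overshoot.

increase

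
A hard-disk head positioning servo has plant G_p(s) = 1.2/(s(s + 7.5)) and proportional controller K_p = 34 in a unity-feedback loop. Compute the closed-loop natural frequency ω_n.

With unity feedback the closed-loop characteristic equation is s² + 7.5s + 34·1.2 = s² + 7.5s + 40.8 = 0.
So ω_n² = 40.8 ⇒ ω_n = 6.387 rad/s, and ζ = 7.5/(2ω_n) = 0.587.

ω_n = 6.39 rad/s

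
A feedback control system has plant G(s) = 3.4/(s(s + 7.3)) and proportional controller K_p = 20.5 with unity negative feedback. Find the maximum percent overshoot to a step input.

21.7%

Closed-loop characteristic equation: s² + 7.3s + 69.7 = 0, so ω_n = 8.349 rad/s and ζ = 7.3/(2·8.349) = 0.4372.
%OS = 100·exp(−πζ/√(1−ζ²)) = 100·exp(−π·0.4372/√0.8089) = 21.7%.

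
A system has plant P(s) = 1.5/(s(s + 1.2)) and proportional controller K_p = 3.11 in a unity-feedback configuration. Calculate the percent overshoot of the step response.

40.3%

The closed-loop denominator s² + 1.2s + 4.665 gives ω_n = √4.665 = 2.16 and ζ = 1.2/(2ω_n) = 0.2778.
%OS = 100·exp(−πζ/√(1−ζ²)) = 100·exp(−π·0.2778/√0.9228) = 40.3%.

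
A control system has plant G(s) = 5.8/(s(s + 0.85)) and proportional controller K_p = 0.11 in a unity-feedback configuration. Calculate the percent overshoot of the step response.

13.9%

From 1 + K_pG(s) = 0: s² + 0.85s + 0.638 = 0 ⇒ ω_n = 0.7987, ζ = 0.5321.
%OS = 100·exp(−πζ/√(1−ζ²)) = 100·exp(−π·0.5321/√0.7169) = 13.9%.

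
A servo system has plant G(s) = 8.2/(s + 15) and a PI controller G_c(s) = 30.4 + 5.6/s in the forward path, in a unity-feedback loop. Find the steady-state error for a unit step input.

0

The open loop G_c(s)G(s) has a pole at the origin (type 1), so the static position error constant is infinite and e_ss = 1/(1+∞) = 0.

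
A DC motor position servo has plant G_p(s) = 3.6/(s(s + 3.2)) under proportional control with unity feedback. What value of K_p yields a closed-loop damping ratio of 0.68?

Closed-loop characteristic equation: s² + 3.2s + K_p·3.6 = 0.
So ω_n = √(3.6K_p) and 2ζω_n = 3.2, giving ζ = 3.2/(2√(3.6K_p)).
Setting ζ = 0.68: √(3.6K_p) = 3.2/(2·0.68) = 2.353, so K_p = 5.536/3.6 = 1.54.

K_p = 1.54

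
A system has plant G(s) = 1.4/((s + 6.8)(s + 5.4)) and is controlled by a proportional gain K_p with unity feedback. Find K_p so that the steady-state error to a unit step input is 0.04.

For a type-0 loop with proportional control, e_ss = 1/(1 + K_p·G(0)).
G(0) = 0.03813. Require 1/(1 + K_p·0.03813) = 0.04, so 1 + 0.03813·K_p = 25.
K_p = (25 − 1)/0.03813 = 629.

K_p = 629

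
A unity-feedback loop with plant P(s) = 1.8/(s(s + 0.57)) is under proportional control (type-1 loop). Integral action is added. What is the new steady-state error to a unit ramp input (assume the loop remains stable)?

0

The integrator raises the loop to type 2, so K_v → ∞ and e_ss to a ramp is zero.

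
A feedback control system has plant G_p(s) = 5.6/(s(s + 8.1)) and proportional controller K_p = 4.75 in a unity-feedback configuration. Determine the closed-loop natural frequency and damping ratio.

ω_n = 5.16 rad/s, ζ = 0.785

With unity feedback the closed-loop characteristic equation is s² + 8.1s + 4.75·5.6 = s² + 8.1s + 26.6 = 0.
So ω_n² = 26.6 ⇒ ω_n = 5.158 rad/s, and ζ = 8.1/(2ω_n) = 0.785.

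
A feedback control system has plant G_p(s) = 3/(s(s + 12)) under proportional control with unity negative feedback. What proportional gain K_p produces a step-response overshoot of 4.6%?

K_p = 24.5

From %OS = 100·exp(−πζ/√(1−ζ²)) = 4.6%, ζ = −ln(0.046)/√(π²+ln²(0.046)) = 0.7.
Characteristic equation s² + 12s + 3K_p = 0 gives ζ = 12/(2√(3K_p)).
Setting ζ = 0.7: √(3K_p) = 12/(2·0.7) = 8.572, so K_p = 73.48/3 = 24.5.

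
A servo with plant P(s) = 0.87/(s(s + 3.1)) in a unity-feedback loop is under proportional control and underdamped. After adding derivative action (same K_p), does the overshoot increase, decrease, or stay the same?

decrease

The derivative term adds K·K_d to the s-coefficient of the characteristic equation, raising 2ζω_n while ω_n is unchanged; ζ increases, so overshoot decreases.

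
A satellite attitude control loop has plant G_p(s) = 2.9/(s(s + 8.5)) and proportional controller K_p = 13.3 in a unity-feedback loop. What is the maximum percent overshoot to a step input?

Closed-loop characteristic equation: s² + 8.5s + 38.57 = 0, so ω_n = 6.21 rad/s and ζ = 8.5/(2·6.21) = 0.6843.
%OS = 100·exp(−πζ/√(1−ζ²)) = 100·exp(−π·0.6843/√0.5317) = 5.24%.

5.24%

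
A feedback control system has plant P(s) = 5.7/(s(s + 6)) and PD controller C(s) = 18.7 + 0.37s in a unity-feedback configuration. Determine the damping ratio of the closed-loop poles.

Forward path: (18.7 + 0.37s)·5.7/(s(s+6)). The closed-loop characteristic equation is s² + (6 + 5.7·0.37)s + 5.7·18.7 = 0.
That is s² + 8.109s + 106.6 = 0, so ω_n = 10.32 rad/s and ζ = 8.109/(2·10.32) = 0.3927.

ζ = 0.393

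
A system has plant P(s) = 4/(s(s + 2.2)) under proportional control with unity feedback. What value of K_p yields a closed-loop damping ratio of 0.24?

Closed-loop characteristic equation: s² + 2.2s + K_p·4 = 0.
So ω_n = √(4K_p) and 2ζω_n = 2.2, giving ζ = 2.2/(2√(4K_p)).
Setting ζ = 0.24: √(4K_p) = 2.2/(2·0.24) = 4.583, so K_p = 21.01/4 = 5.25.

K_p = 5.25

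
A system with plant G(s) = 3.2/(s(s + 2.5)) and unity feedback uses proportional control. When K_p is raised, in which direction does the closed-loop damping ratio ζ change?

decrease

ζ = 2.5/(2√(3.2K_p)); increasing K_p raises the denominator, so ζ falls.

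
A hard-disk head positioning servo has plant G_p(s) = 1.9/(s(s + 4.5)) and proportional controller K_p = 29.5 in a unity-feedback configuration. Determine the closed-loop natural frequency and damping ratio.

ω_n = 7.49 rad/s, ζ = 0.301

With unity feedback the closed-loop characteristic equation is s² + 4.5s + 29.5·1.9 = s² + 4.5s + 56.05 = 0.
So ω_n² = 56.05 ⇒ ω_n = 7.487 rad/s, and ζ = 4.5/(2ω_n) = 0.301.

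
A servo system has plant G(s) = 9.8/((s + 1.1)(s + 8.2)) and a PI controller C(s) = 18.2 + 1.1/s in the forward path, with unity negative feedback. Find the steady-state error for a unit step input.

The open loop C(s)G(s) has a pole at the origin (type 1), so the static position error constant is infinite and e_ss = 1/(1+∞) = 0.

0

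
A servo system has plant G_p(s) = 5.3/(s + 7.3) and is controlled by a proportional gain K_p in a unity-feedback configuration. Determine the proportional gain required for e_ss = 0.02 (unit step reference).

The loop is type 0, so e_ss(step) = 1/(1 + K_pos) with K_pos = K_p·G_p(0).
G_p(0) = 0.726. Require 1/(1 + K_p·0.726) = 0.02, so 1 + 0.726·K_p = 50.
K_p = (50 − 1)/0.726 = 67.5.

K_p = 67.5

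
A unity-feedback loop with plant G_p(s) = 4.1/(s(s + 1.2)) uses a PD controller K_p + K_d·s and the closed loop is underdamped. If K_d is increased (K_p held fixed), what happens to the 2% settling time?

Characteristic equation s² + (1.2 + 4.1K_d)s + 4.1K_p = 0: raising K_d increases ζω_n = (1.2+4.1K_d)/2 while the loop stays underdamped, so T_s ≈ 4/(ζω_n) decreases.

decrease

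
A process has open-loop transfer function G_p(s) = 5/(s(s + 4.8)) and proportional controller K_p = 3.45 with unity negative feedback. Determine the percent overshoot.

The closed-loop denominator s² + 4.8s + 17.25 gives ω_n = √17.25 = 4.153 and ζ = 4.8/(2ω_n) = 0.5779.
%OS = 100·exp(−πζ/√(1−ζ²)) = 100·exp(−π·0.5779/√0.6661) = 10.8%.

10.8%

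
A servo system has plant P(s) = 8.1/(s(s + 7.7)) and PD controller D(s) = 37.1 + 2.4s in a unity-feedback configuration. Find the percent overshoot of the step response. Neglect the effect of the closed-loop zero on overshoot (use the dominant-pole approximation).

Forward path: (37.1 + 2.4s)·8.1/(s(s+7.7)). The closed-loop characteristic equation is s² + (7.7 + 8.1·2.4)s + 8.1·37.1 = 0.
That is s² + 27.14s + 300.5 = 0, so ω_n = 17.34 rad/s and ζ = 27.14/(2·17.34) = 0.7828.
%OS = 100·exp(−πζ/√(1−ζ²)) = 1.92%.

1.92%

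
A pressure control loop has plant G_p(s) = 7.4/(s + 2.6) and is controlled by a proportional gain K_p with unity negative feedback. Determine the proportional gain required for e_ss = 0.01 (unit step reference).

K_p = 34.8

The loop is type 0, so e_ss(step) = 1/(1 + K_pos) with K_pos = K_p·G_p(0).
G_p(0) = 2.846. Require 1/(1 + K_p·2.846) = 0.01, so 1 + 2.846·K_p = 100.
K_p = (100 − 1)/2.846 = 34.8.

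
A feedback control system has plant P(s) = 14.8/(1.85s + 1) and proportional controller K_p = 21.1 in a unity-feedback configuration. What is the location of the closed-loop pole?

Closed loop: T(s) = K_p·P/(1+K_p·P) = 312.3/(1.85s + 1 + 312.3), with pole at s = −(1 + 312.3)/1.85 = −169.3.

s = -169.3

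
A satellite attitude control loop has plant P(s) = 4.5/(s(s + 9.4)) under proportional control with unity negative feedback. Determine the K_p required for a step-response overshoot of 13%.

K_p = 16.5

From %OS = 100·exp(−πζ/√(1−ζ²)) = 13%, ζ = −ln(0.13)/√(π²+ln²(0.13)) = 0.5446.
Characteristic equation s² + 9.4s + 4.5K_p = 0 gives ζ = 9.4/(2√(4.5K_p)).
Setting ζ = 0.5446: √(4.5K_p) = 9.4/(2·0.5446) = 8.629, so K_p = 74.47/4.5 = 16.5.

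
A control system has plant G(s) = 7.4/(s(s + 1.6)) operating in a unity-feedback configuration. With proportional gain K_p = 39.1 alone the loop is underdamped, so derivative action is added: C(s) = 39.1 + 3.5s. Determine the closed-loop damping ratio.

Forward path: (39.1 + 3.5s)·7.4/(s(s+1.6)). The closed-loop characteristic equation is s² + (1.6 + 7.4·3.5)s + 7.4·39.1 = 0.
That is s² + 27.5s + 289.3 = 0, so ω_n = 17.01 rad/s and ζ = 27.5/(2·17.01) = 0.8083.

ζ = 0.808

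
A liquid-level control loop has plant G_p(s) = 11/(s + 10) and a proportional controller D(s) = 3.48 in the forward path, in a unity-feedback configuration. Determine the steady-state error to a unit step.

The loop is type 0. Static position error constant K_pos = D(0)·G_p(0) = 3.48·1.1 = 3.828.
Steady-state error to a unit step: e_ss = 1/(1+K_pos) = 1/4.828 = 0.207.

0.207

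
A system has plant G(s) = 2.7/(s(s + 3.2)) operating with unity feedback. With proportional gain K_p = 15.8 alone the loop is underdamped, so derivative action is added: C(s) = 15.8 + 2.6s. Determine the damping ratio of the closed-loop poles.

Forward path: (15.8 + 2.6s)·2.7/(s(s+3.2)). The closed-loop characteristic equation is s² + (3.2 + 2.7·2.6)s + 2.7·15.8 = 0.
That is s² + 10.22s + 42.66 = 0, so ω_n = 6.531 rad/s and ζ = 10.22/(2·6.531) = 0.7824.

ζ = 0.782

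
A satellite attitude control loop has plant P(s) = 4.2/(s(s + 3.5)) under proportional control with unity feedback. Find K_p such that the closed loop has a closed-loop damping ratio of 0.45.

K_p = 3.6

Closed-loop characteristic equation: s² + 3.5s + K_p·4.2 = 0.
So ω_n = √(4.2K_p) and 2ζω_n = 3.5, giving ζ = 3.5/(2√(4.2K_p)).
Setting ζ = 0.45: √(4.2K_p) = 3.5/(2·0.45) = 3.889, so K_p = 15.12/4.2 = 3.6.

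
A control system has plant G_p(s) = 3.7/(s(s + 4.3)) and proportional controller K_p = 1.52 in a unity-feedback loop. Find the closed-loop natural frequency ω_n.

1 + K_p·G_p(s) = 0 gives s² + 4.3s + 5.624 = 0.
So ω_n² = 5.624 ⇒ ω_n = 2.371 rad/s, and ζ = 4.3/(2ω_n) = 0.907.

ω_n = 2.37 rad/s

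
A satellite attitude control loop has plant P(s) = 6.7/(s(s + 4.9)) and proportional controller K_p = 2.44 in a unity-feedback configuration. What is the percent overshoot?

The closed-loop denominator s² + 4.9s + 16.35 gives ω_n = √16.35 = 4.043 and ζ = 4.9/(2ω_n) = 0.6059.
%OS = 100·exp(−πζ/√(1−ζ²)) = 100·exp(−π·0.6059/√0.6328) = 9.14%.

9.14%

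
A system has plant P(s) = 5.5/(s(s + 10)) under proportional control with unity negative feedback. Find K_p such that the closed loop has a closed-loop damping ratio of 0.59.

Closed-loop characteristic equation: s² + 10s + K_p·5.5 = 0.
So ω_n = √(5.5K_p) and 2ζω_n = 10, giving ζ = 10/(2√(5.5K_p)).
Setting ζ = 0.59: √(5.5K_p) = 10/(2·0.59) = 8.475, so K_p = 71.82/5.5 = 13.1.

K_p = 13.1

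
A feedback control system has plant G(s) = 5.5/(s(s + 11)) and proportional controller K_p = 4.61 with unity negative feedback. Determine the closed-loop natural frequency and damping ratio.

ω_n = 5.04 rad/s, ζ = 1.09

1 + K_p·G(s) = 0 gives s² + 11s + 25.36 = 0.
So ω_n² = 25.36 ⇒ ω_n = 5.035 rad/s, and ζ = 11/(2ω_n) = 1.09.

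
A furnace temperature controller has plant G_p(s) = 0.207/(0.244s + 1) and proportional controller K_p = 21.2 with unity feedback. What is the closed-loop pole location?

s = -22.08

Closed loop: T(s) = K_p·G_p/(1+K_p·G_p) = 4.388/(0.244s + 1 + 4.388), with pole at s = −(1 + 4.388)/0.244 = −22.08.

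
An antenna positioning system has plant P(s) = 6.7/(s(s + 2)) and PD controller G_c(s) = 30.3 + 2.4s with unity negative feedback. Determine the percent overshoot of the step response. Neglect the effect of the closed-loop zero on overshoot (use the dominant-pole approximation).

Forward path: (30.3 + 2.4s)·6.7/(s(s+2)). The closed-loop characteristic equation is s² + (2 + 6.7·2.4)s + 6.7·30.3 = 0.
That is s² + 18.08s + 203 = 0, so ω_n = 14.25 rad/s and ζ = 18.08/(2·14.25) = 0.6345.
%OS = 100·exp(−πζ/√(1−ζ²)) = 7.59%.

7.59%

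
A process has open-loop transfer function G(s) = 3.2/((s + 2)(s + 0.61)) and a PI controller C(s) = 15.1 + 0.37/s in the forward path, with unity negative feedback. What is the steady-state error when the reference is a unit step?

The open loop C(s)G(s) has a pole at the origin (type 1), so the static position error constant is infinite and e_ss = 1/(1+∞) = 0.

0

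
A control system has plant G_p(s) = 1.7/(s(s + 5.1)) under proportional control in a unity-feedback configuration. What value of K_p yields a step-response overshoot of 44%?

K_p = 59.8

From %OS = 100·exp(−πζ/√(1−ζ²)) = 44%, ζ = −ln(0.44)/√(π²+ln²(0.44)) = 0.2528.
Characteristic equation s² + 5.1s + 1.7K_p = 0 gives ζ = 5.1/(2√(1.7K_p)).
Setting ζ = 0.2528: √(1.7K_p) = 5.1/(2·0.2528) = 10.09, so K_p = 101.7/1.7 = 59.8.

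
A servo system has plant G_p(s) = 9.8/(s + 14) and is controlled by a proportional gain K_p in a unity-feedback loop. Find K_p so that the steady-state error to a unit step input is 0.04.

Steady-state error for a unit step on this type-0 loop is 1/(1 + K_p·G_p(0)).
G_p(0) = 0.7. Require 1/(1 + K_p·0.7) = 0.04, so 1 + 0.7·K_p = 25.
K_p = (25 − 1)/0.7 = 34.3.

K_p = 34.3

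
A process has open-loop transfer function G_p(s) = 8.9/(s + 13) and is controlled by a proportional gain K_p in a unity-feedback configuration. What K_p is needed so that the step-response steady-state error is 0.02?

For a type-0 loop with proportional control, e_ss = 1/(1 + K_p·G_p(0)).
G_p(0) = 0.6846. Require 1/(1 + K_p·0.6846) = 0.02, so 1 + 0.6846·K_p = 50.
K_p = (50 − 1)/0.6846 = 71.6.

K_p = 71.6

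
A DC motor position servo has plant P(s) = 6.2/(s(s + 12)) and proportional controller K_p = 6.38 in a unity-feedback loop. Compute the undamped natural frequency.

ω_n = 6.29 rad/s

1 + K_p·P(s) = 0 gives s² + 12s + 39.56 = 0.
Matching s² + 2ζω_n s + ω_n²: ω_n = √39.56 = 6.289 rad/s and 2ζω_n = 12, so ζ = 12/(2·6.289) = 0.954.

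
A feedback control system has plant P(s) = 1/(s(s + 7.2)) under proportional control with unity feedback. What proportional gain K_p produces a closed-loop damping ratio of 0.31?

K_p = 135

Closed-loop characteristic equation: s² + 7.2s + K_p·1 = 0.
So ω_n = √(1K_p) and 2ζω_n = 7.2, giving ζ = 7.2/(2√(1K_p)).
Setting ζ = 0.31: √(1K_p) = 7.2/(2·0.31) = 11.61, so K_p = 134.9/1 = 135.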